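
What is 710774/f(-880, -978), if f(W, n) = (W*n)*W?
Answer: -355387/378681600 ≈ -0.00093849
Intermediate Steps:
f(W, n) = n*W**2
710774/f(-880, -978) = 710774/((-978*(-880)**2)) = 710774/((-978*774400)) = 710774/(-757363200) = 710774*(-1/757363200) = -355387/378681600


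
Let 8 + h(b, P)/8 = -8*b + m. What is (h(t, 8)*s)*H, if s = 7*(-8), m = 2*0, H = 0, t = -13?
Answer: 0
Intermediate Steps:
m = 0
h(b, P) = -64 - 64*b (h(b, P) = -64 + 8*(-8*b + 0) = -64 + 8*(-8*b) = -64 - 64*b)
s = -56
(h(t, 8)*s)*H = ((-64 - 64*(-13))*(-56))*0 = ((-64 + 832)*(-56))*0 = (768*(-56))*0 = -43008*0 = 0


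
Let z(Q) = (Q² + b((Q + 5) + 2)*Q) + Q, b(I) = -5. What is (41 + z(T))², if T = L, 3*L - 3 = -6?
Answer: 2116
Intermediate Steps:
L = -1 (L = 1 + (⅓)*(-6) = 1 - 2 = -1)
T = -1
z(Q) = Q² - 4*Q (z(Q) = (Q² - 5*Q) + Q = Q² - 4*Q)
(41 + z(T))² = (41 - (-4 - 1))² = (41 - 1*(-5))² = (41 + 5)² = 46² = 2116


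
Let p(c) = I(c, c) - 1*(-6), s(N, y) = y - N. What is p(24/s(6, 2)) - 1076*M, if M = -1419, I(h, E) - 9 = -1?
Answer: 1526858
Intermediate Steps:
I(h, E) = 8 (I(h, E) = 9 - 1 = 8)
p(c) = 14 (p(c) = 8 - 1*(-6) = 8 + 6 = 14)
p(24/s(6, 2)) - 1076*M = 14 - 1076*(-1419) = 14 + 1526844 = 1526858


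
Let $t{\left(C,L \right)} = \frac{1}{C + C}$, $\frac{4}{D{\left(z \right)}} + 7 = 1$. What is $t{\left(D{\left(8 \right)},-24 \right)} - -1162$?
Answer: $\frac{4645}{4} \approx 1161.3$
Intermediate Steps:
$D{\left(z \right)} = - \frac{2}{3}$ ($D{\left(z \right)} = \frac{4}{-7 + 1} = \frac{4}{-6} = 4 \left(- \frac{1}{6}\right) = - \frac{2}{3}$)
$t{\left(C,L \right)} = \frac{1}{2 C}$
$t{\left(D{\left(8 \right)},-24 \right)} - -1162 = \frac{1}{2 \left(- \frac{2}{3}\right)} - -1162 = \frac{1}{2} \left(- \frac{3}{2}\right) + 1162 = - \frac{3}{4} + 1162 = \frac{4645}{4}$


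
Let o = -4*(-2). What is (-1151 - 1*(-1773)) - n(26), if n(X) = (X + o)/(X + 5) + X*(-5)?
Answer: 23278/31 ≈ 750.90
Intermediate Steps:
o = 8
n(X) = -5*X + (8 + X)/(5 + X) (n(X) = (X + 8)/(X + 5) + X*(-5) = (8 + X)/(5 + X) - 5*X = -5*X + (8 + X)/(5 + X))
(-1151 - 1*(-1773)) - n(26) = (-1151 - 1*(-1773)) - (8 - 24*26 - 5*26**2)/(5 + 26) = (-1151 + 1773) - (8 - 624 - 5*676)/31 = 622 - (8 - 624 - 3380)/31 = 622 - (-3996)/31 = 622 - 1*(-3996/31) = 622 + 3996/31 = 23278/31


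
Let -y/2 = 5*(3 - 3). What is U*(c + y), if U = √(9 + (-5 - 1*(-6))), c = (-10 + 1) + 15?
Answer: 6*√10 ≈ 18.974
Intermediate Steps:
y = 0 (y = -10*(3 - 3) = -10*0 = -2*0 = 0)
c = 6 (c = -9 + 15 = 6)
U = √10 (U = √(9 + (-5 + 6)) = √(9 + 1) = √10 ≈ 3.1623)
U*(c + y) = √10*(6 + 0) = √10*6 = 6*√10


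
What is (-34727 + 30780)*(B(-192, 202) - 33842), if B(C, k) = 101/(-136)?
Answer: 18166513511/136 ≈ 1.3358e+8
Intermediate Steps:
B(C, k) = -101/136 (B(C, k) = 101*(-1/136) = -101/136)
(-34727 + 30780)*(B(-192, 202) - 33842) = (-34727 + 30780)*(-101/136 - 33842) = -3947*(-4602613/136) = 18166513511/136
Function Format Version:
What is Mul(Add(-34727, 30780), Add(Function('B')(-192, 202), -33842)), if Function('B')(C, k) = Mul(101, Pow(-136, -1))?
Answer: Rational(18166513511, 136) ≈ 1.3358e+8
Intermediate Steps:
Function('B')(C, k) = Rational(-101, 136) (Function('B')(C, k) = Mul(101, Rational(-1, 136)) = Rational(-101, 136))
Mul(Add(-34727, 30780), Add(Function('B')(-192, 202), -33842)) = Mul(Add(-34727, 30780), Add(Rational(-101, 136), -33842)) = Mul(-3947, Rational(-4602613, 136)) = Rational(18166513511, 136)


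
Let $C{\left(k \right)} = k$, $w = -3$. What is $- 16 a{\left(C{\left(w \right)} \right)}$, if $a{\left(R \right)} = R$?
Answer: $48$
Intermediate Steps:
$- 16 a{\left(C{\left(w \right)} \right)} = \left(-16\right) \left(-3\right) = 48$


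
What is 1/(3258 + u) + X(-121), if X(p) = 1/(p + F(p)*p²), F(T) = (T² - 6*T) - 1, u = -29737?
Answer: -224947006/5957072909315 ≈ -3.7761e-5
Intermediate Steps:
F(T) = -1 + T² - 6*T
X(p) = 1/(p + p²*(-1 + p² - 6*p)) (X(p) = 1/(p + (-1 + p² - 6*p)*p²) = 1/(p + p²*(-1 + p² - 6*p)))
1/(3258 + u) + X(-121) = 1/(3258 - 29737) + 1/((-121)*(1 + (-121)³ - 1*(-121) - 6*(-121)²)) = 1/(-26479) - 1/(121*(1 - 1771561 + 121 - 6*14641)) = -1/26479 - 1/(121*(1 - 1771561 + 121 - 87846)) = -1/26479 - 1/121/(-1859285) = -1/26479 - 1/121*(-1/1859285) = -1/26479 + 1/224973485 = -224947006/5957072909315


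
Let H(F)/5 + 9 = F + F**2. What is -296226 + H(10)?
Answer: -295721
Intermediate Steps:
H(F) = -45 + 5*F + 5*F**2 (H(F) = -45 + 5*(F + F**2) = -45 + (5*F + 5*F**2) = -45 + 5*F + 5*F**2)
-296226 + H(10) = -296226 + (-45 + 5*10 + 5*10**2) = -296226 + (-45 + 50 + 5*100) = -296226 + (-45 + 50 + 500) = -296226 + 505 = -295721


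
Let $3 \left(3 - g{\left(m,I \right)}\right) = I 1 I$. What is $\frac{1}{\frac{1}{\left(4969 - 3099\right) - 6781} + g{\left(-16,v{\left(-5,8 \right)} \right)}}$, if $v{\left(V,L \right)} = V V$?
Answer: $- \frac{1637}{336131} \approx -0.0048701$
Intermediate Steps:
$v{\left(V,L \right)} = V^{2}$
$g{\left(m,I \right)} = 3 - \frac{I^{2}}{3}$ ($g{\left(m,I \right)} = 3 - \frac{I 1 I}{3} = 3 - \frac{I I}{3} = 3 - \frac{I^{2}}{3}$)
$\frac{1}{\frac{1}{\left(4969 - 3099\right) - 6781} + g{\left(-16,v{\left(-5,8 \right)} \right)}} = \frac{1}{\frac{1}{\left(4969 - 3099\right) - 6781} + \left(3 - \frac{\left(\left(-5\right)^{2}\right)^{2}}{3}\right)} = \frac{1}{\frac{1}{\left(4969 - 3099\right) - 6781} + \left(3 - \frac{25^{2}}{3}\right)} = \frac{1}{\frac{1}{1870 - 6781} + \left(3 - \frac{625}{3}\right)} = \frac{1}{\frac{1}{-4911} + \left(3 - \frac{625}{3}\right)} = \frac{1}{- \frac{1}{4911} - \frac{616}{3}} = \frac{1}{- \frac{336131}{1637}} = - \frac{1637}{336131}$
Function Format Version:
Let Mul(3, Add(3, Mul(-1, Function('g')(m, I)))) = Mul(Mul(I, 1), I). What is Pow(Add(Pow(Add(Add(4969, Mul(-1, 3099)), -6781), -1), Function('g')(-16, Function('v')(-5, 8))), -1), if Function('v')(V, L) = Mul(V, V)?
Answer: Rational(-1637, 336131) ≈ -0.0048701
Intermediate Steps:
Function('v')(V, L) = Pow(V, 2)
Function('g')(m, I) = Add(3, Mul(Rational(-1, 3), Pow(I, 2))) (Function('g')(m, I) = Add(3, Mul(Rational(-1, 3), Mul(Mul(I, 1), I))) = Add(3, Mul(Rational(-1, 3), Mul(I, I))) = Add(3, Mul(Rational(-1, 3), Pow(I, 2))))
Pow(Add(Pow(Add(Add(4969, Mul(-1, 3099)), -6781), -1), Function('g')(-16, Function('v')(-5, 8))), -1) = Pow(Add(Pow(Add(Add(4969, Mul(-1, 3099)), -6781), -1), Add(3, Mul(Rational(-1, 3), Pow(Pow(-5, 2), 2)))), -1) = Pow(Add(Pow(Add(Add(4969, -3099), -6781), -1), Add(3, Mul(Rational(-1, 3), Pow(25, 2)))), -1) = Pow(Add(Pow(Add(1870, -6781), -1), Add(3, Mul(Rational(-1, 3), 625))), -1) = Pow(Add(Pow(-4911, -1), Add(3, Rational(-625, 3))), -1) = Pow(Add(Rational(-1, 4911), Rational(-616, 3)), -1) = Pow(Rational(-336131, 1637), -1) = Rational(-1637, 336131)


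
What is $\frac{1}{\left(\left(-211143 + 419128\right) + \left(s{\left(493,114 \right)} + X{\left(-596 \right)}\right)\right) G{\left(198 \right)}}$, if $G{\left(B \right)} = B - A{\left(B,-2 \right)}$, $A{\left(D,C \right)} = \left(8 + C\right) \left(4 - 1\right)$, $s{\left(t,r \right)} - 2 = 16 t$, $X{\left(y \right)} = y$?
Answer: $\frac{1}{38750220} \approx 2.5806 \cdot 10^{-8}$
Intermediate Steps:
$s{\left(t,r \right)} = 2 + 16 t$
$A{\left(D,C \right)} = 24 + 3 C$ ($A{\left(D,C \right)} = \left(8 + C\right) 3 = 24 + 3 C$)
$G{\left(B \right)} = -18 + B$ ($G{\left(B \right)} = B - \left(24 + 3 \left(-2\right)\right) = B - \left(24 - 6\right) = B - 18 = -18 + B$)
$\frac{1}{\left(\left(-211143 + 419128\right) + \left(s{\left(493,114 \right)} + X{\left(-596 \right)}\right)\right) G{\left(198 \right)}} = \frac{1}{\left(\left(-211143 + 419128\right) + \left(\left(2 + 16 \cdot 493\right) - 596\right)\right) \left(-18 + 198\right)} = \frac{1}{\left(207985 + \left(\left(2 + 7888\right) - 596\right)\right) 180} = \frac{1}{207985 + \left(7890 - 596\right)} \frac{1}{180} = \frac{1}{207985 + 7294} \cdot \frac{1}{180} = \frac{1}{215279} \cdot \frac{1}{180} = \frac{1}{38750220}$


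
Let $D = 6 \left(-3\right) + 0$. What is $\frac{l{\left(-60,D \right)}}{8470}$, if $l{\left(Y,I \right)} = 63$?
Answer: $\frac{9}{1210} \approx 0.007438$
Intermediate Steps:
$D = -18$ ($D = -18 + 0 = -18$)
$\frac{l{\left(-60,D \right)}}{8470} = \frac{63}{8470} = 63 \cdot \frac{1}{8470} = \frac{9}{1210}$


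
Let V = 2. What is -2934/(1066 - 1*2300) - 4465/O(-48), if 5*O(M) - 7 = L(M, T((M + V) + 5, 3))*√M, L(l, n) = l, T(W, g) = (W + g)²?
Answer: 32*(-430133*I + 8802*√3)/(617*(7*I + 192*√3)) ≈ 0.96518 - 67.102*I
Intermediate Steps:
O(M) = 7/5 + M^(3/2)/5 (O(M) = 7/5 + (M*√M)/5 = 7/5 + M^(3/2)/5)
-2934/(1066 - 1*2300) - 4465/O(-48) = -2934/(1066 - 1*2300) - 4465/(7/5 + (-48)^(3/2)/5) = -2934/(1066 - 2300) - 4465/(7/5 + (-192*I*√3)/5) = -2934/(-1234) - 4465/(7/5 - 192*I*√3/5) = -2934*(-1/1234) - 4465/(7/5 - 192*I*√3/5) = 1467/617 - 4465/(7/5 - 192*I*√3/5)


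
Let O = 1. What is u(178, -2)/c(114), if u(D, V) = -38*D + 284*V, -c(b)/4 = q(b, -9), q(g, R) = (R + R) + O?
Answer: -1833/17 ≈ -107.82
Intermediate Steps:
q(g, R) = 1 + 2*R (q(g, R) = (R + R) + 1 = 2*R + 1 = 1 + 2*R)
c(b) = 68 (c(b) = -4*(1 + 2*(-9)) = -4*(1 - 18) = -4*(-17) = 68)
u(178, -2)/c(114) = (-38*178 + 284*(-2))/68 = (-6764 - 568)*(1/68) = -7332*1/68 = -1833/17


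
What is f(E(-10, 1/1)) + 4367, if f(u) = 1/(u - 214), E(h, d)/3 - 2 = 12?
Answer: 751123/172 ≈ 4367.0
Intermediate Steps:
E(h, d) = 42 (E(h, d) = 6 + 3*12 = 6 + 36 = 42)
f(u) = 1/(-214 + u)
f(E(-10, 1/1)) + 4367 = 1/(-214 + 42) + 4367 = 1/(-172) + 4367 = -1/172 + 4367 = 751123/172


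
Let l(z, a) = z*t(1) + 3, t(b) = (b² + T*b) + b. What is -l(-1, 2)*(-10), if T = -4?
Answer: 50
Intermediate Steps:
t(b) = b² - 3*b (t(b) = (b² - 4*b) + b = b² - 3*b)
l(z, a) = 3 - 2*z (l(z, a) = z*(1*(-3 + 1)) + 3 = z*(1*(-2)) + 3 = z*(-2) + 3 = -2*z + 3 = 3 - 2*z)
-l(-1, 2)*(-10) = -(3 - 2*(-1))*(-10) = -(3 + 2)*(-10) = -1*5*(-10) = -5*(-10) = 50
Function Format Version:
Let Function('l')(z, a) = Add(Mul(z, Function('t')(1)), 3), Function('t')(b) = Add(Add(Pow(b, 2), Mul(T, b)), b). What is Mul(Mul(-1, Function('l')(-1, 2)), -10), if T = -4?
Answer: 50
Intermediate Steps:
Function('t')(b) = Add(Pow(b, 2), Mul(-3, b)) (Function('t')(b) = Add(Add(Pow(b, 2), Mul(-4, b)), b) = Add(Pow(b, 2), Mul(-3, b)))
Function('l')(z, a) = Add(3, Mul(-2, z)) (Function('l')(z, a) = Add(Mul(z, Mul(1, Add(-3, 1))), 3) = Add(Mul(z, Mul(1, -2)), 3) = Add(Mul(z, -2), 3) = Add(Mul(-2, z), 3) = Add(3, Mul(-2, z)))
Mul(Mul(-1, Function('l')(-1, 2)), -10) = Mul(Mul(-1, Add(3, Mul(-2, -1))), -10) = Mul(Mul(-1, Add(3, 2)), -10) = Mul(Mul(-1, 5), -10) = Mul(-5, -10) = 50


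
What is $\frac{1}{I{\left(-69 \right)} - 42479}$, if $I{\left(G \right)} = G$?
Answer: $- \frac{1}{42548} \approx -2.3503 \cdot 10^{-5}$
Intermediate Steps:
$\frac{1}{I{\left(-69 \right)} - 42479} = \frac{1}{-69 - 42479} = \frac{1}{-42548} = - \frac{1}{42548}$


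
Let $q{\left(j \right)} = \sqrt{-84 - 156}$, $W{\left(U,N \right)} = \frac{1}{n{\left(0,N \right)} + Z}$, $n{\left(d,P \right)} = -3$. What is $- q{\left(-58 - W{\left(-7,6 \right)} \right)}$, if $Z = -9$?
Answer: $- 4 i \sqrt{15} \approx - 15.492 i$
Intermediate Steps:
$W{\left(U,N \right)} = - \frac{1}{12}$ ($W{\left(U,N \right)} = \frac{1}{-3 - 9} = \frac{1}{-12} = - \frac{1}{12}$)
$q{\left(j \right)} = 4 i \sqrt{15}$ ($q{\left(j \right)} = \sqrt{-240} = 4 i \sqrt{15}$)
$- q{\left(-58 - W{\left(-7,6 \right)} \right)} = - 4 i \sqrt{15}$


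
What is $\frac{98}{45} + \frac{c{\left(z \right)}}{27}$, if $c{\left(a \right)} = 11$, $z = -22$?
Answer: $\frac{349}{135} \approx 2.5852$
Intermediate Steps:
$\frac{98}{45} + \frac{c{\left(z \right)}}{27} = \frac{98}{45} + \frac{11}{27} = \frac{349}{135}$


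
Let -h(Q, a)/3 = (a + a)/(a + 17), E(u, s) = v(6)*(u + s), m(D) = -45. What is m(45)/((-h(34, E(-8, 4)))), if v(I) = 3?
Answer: 25/8 ≈ 3.1250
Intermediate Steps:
E(u, s) = 3*s + 3*u (E(u, s) = 3*(u + s) = 3*(s + u) = 3*s + 3*u)
h(Q, a) = -6*a/(17 + a) (h(Q, a) = -3*(a + a)/(a + 17) = -3*2*a/(17 + a) = -6*a/(17 + a))
m(45)/((-h(34, E(-8, 4)))) = -45*(17 + (3*4 + 3*(-8)))/(6*(3*4 + 3*(-8))) = -45*(17 + (12 - 24))/(6*(12 - 24)) = -45/((-(-6)*(-12)/(17 - 12))) = -45/((-(-6)*(-12)/5)) = -45/((-1*72/5)) = -45/(-72/5) = -45*(-5/72) = 25/8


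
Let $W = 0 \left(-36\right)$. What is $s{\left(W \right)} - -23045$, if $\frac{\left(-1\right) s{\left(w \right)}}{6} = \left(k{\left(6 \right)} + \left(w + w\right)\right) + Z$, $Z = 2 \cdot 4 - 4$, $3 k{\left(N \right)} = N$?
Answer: $23009$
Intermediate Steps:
$W = 0$
$k{\left(N \right)} = \frac{N}{3}$
$Z = 4$ ($Z = 8 - 4 = 4$)
$s{\left(w \right)} = -36 - 12 w$ ($s{\left(w \right)} = - 6 \left(\left(\frac{1}{3} \cdot 6 + \left(w + w\right)\right) + 4\right) = - 6 \left(\left(2 + 2 w\right) + 4\right) = - 6 \left(6 + 2 w\right) = -36 - 12 w$)
$s{\left(W \right)} - -23045 = \left(-36 - 0\right) - -23045 = \left(-36 + 0\right) + 23045 = -36 + 23045 = 23009$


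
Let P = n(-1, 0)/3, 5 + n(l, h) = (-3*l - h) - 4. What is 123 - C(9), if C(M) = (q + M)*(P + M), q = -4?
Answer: 88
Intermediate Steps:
n(l, h) = -9 - h - 3*l (n(l, h) = -5 + ((-3*l - h) - 4) = -5 + ((-h - 3*l) - 4) = -5 + (-4 - h - 3*l) = -9 - h - 3*l)
P = -2 (P = (-9 - 1*0 - 3*(-1))/3 = (-9 + 0 + 3)*(1/3) = -6*1/3 = -2)
C(M) = (-4 + M)*(-2 + M)
123 - C(9) = 123 - (8 + 9**2 - 6*9) = 123 - (8 + 81 - 54) = 123 - 1*35 = 123 - 35 = 88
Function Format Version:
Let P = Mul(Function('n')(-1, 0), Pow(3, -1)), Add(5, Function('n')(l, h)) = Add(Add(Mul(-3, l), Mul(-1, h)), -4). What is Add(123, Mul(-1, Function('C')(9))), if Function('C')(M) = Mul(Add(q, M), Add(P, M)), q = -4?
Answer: 88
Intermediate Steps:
Function('n')(l, h) = Add(-9, Mul(-1, h), Mul(-3, l)) (Function('n')(l, h) = Add(-5, Add(Add(Mul(-3, l), Mul(-1, h)), -4)) = Add(-5, Add(Add(Mul(-1, h), Mul(-3, l)), -4)) = Add(-5, Add(-4, Mul(-1, h), Mul(-3, l))) = Add(-9, Mul(-1, h), Mul(-3, l)))
P = -2 (P = Mul(Add(-9, Mul(-1, 0), Mul(-3, -1)), Pow(3, -1)) = Mul(Add(-9, 0, 3), Rational(1, 3)) = Mul(-6, Rational(1, 3)) = -2)
Function('C')(M) = Mul(Add(-4, M), Add(-2, M))
Add(123, Mul(-1, Function('C')(9))) = Add(123, Mul(-1, Add(8, Pow(9, 2), Mul(-6, 9)))) = Add(123, Mul(-1, Add(8, 81, -54))) = Add(123, Mul(-1, 35)) = Add(123, -35) = 88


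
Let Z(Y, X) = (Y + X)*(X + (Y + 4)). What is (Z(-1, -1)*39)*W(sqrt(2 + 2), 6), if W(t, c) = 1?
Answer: -156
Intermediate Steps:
Z(Y, X) = (X + Y)*(4 + X + Y) (Z(Y, X) = (X + Y)*(X + (4 + Y)) = (X + Y)*(4 + X + Y))
(Z(-1, -1)*39)*W(sqrt(2 + 2), 6) = (((-1)**2 + (-1)**2 + 4*(-1) + 4*(-1) + 2*(-1)*(-1))*39)*1 = ((1 + 1 - 4 - 4 + 2)*39)*1 = -4*39*1 = -156*1 = -156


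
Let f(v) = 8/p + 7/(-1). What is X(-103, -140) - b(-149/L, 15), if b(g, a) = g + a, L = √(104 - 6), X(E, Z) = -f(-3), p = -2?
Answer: -4 + 149*√2/14 ≈ 11.051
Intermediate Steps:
f(v) = -11 (f(v) = 8/(-2) + 7/(-1) = 8*(-½) + 7*(-1) = -4 - 7 = -11)
X(E, Z) = 11 (X(E, Z) = -1*(-11) = 11)
L = 7*√2 (L = √98 = 7*√2 ≈ 9.8995)
b(g, a) = a + g
X(-103, -140) - b(-149/L, 15) = 11 - (15 - 149*√2/14) = 11 + (-15 + 149*√2/14) = -4 + 149*√2/14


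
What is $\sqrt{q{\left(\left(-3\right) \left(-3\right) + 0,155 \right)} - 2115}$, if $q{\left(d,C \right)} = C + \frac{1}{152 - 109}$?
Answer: $\frac{i \sqrt{3623997}}{43} \approx 44.272 i$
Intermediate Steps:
$q{\left(d,C \right)} = \frac{1}{43} + C$ ($q{\left(d,C \right)} = C + \frac{1}{43} = \frac{1}{43} + C$)
$\sqrt{q{\left(\left(-3\right) \left(-3\right) + 0,155 \right)} - 2115} = \sqrt{\left(\frac{1}{43} + 155\right) - 2115} = \sqrt{\frac{6666}{43} - 2115} = \sqrt{- \frac{84279}{43}} = \frac{i \sqrt{3623997}}{43}$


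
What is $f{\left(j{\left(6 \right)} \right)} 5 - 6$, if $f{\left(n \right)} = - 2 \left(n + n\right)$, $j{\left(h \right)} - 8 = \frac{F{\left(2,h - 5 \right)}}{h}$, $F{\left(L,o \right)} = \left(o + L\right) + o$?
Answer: $- \frac{538}{3} \approx -179.33$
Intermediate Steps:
$F{\left(L,o \right)} = L + 2 o$ ($F{\left(L,o \right)} = \left(L + o\right) + o = L + 2 o$)
$j{\left(h \right)} = 8 + \frac{-8 + 2 h}{h}$ ($j{\left(h \right)} = 8 + \frac{2 + 2 \left(h - 5\right)}{h} = 8 + \frac{2 + 2 \left(-5 + h\right)}{h} = 8 + \frac{2 + \left(-10 + 2 h\right)}{h} = 8 + \frac{-8 + 2 h}{h}$)
$f{\left(n \right)} = - 4 n$ ($f{\left(n \right)} = - 2 \cdot 2 n = - 4 n$)
$f{\left(j{\left(6 \right)} \right)} 5 - 6 = - 4 \left(10 - \frac{8}{6}\right) 5 - 6 = - 4 \left(10 - \frac{4}{3}\right) 5 - 6 = \left(-4\right) \frac{26}{3} \cdot 5 - 6 = \left(- \frac{104}{3}\right) 5 - 6 = - \frac{520}{3} - 6 = - \frac{538}{3}$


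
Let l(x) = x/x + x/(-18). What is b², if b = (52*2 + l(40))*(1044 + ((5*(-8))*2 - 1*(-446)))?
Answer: 189007562500/9 ≈ 2.1001e+10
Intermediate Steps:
l(x) = 1 - x/18 (l(x) = 1 + x*(-1/18) = 1 - x/18)
b = 434750/3 (b = (52*2 + (1 - 1/18*40))*(1044 + ((5*(-8))*2 - 1*(-446))) = (104 + (1 - 20/9))*(1044 + (-40*2 + 446)) = (104 - 11/9)*(1044 + (-80 + 446)) = 925*(1044 + 366)/9 = (925/9)*1410 = 434750/3 ≈ 1.4492e+5)
b² = (434750/3)² = 189007562500/9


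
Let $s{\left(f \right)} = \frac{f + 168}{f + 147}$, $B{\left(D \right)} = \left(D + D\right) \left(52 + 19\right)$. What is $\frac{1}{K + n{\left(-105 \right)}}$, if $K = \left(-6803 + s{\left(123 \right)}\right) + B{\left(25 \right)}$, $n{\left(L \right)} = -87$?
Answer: $- \frac{90}{300503} \approx -0.0002995$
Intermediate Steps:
$B{\left(D \right)} = 142 D$ ($B{\left(D \right)} = 2 D 71 = 142 D$)
$s{\left(f \right)} = \frac{168 + f}{147 + f}$
$K = - \frac{292673}{90}$ ($K = \left(-6803 + \frac{168 + 123}{147 + 123}\right) + 142 \cdot 25 = \left(-6803 + \frac{1}{270} \cdot 291\right) + 3550 = \left(-6803 + \frac{97}{90}\right) + 3550 = - \frac{612173}{90} + 3550 = - \frac{292673}{90} \approx -3251.9$)
$\frac{1}{K + n{\left(-105 \right)}} = \frac{1}{- \frac{292673}{90} - 87} = \frac{1}{- \frac{300503}{90}} = - \frac{90}{300503}$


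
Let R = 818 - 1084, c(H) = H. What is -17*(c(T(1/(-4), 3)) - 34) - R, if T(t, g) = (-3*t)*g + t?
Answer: 810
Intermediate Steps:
T(t, g) = t - 3*g*t (T(t, g) = -3*g*t + t = t - 3*g*t)
R = -266
-17*(c(T(1/(-4), 3)) - 34) - R = -17*((1 - 3*3)/(-4) - 34) - 1*(-266) = -17*(-(1 - 9)/4 - 34) + 266 = -17*(-1/4*(-8) - 34) + 266 = -17*(2 - 34) + 266 = -17*(-32) + 266 = 544 + 266 = 810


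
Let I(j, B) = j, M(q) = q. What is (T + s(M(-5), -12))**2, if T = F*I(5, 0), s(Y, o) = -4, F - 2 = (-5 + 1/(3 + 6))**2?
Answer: 103347556/6561 ≈ 15752.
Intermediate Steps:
F = 2098/81 (F = 2 + (-5 + 1/(3 + 6))**2 = 2 + (-5 + 1/9)**2 = 2 + (-44/9)**2 = 2 + 1936/81 = 2098/81 ≈ 25.901)
T = 10490/81 (T = (2098/81)*5 = 10490/81 ≈ 129.51)
(T + s(M(-5), -12))**2 = (10490/81 - 4)**2 = (10166/81)**2 = 103347556/6561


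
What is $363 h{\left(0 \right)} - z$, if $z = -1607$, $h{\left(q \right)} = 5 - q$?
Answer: $3422$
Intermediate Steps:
$363 h{\left(0 \right)} - z = 363 \left(5 - 0\right) - -1607 = 363 \left(5 + 0\right) + 1607 = 363 \cdot 5 + 1607 = 1815 + 1607 = 3422$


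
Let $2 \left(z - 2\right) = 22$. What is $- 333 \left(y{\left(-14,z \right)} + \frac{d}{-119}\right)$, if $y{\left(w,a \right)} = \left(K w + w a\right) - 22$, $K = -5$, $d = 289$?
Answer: $\frac{318015}{7} \approx 45431.0$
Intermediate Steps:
$z = 13$ ($z = 2 + \frac{1}{2} \cdot 22 = 2 + 11 = 13$)
$y{\left(w,a \right)} = -22 - 5 w + a w$ ($y{\left(w,a \right)} = \left(- 5 w + w a\right) - 22 = \left(- 5 w + a w\right) - 22 = -22 - 5 w + a w$)
$- 333 \left(y{\left(-14,z \right)} + \frac{d}{-119}\right) = - 333 \left(\left(-22 - -70 + 13 \left(-14\right)\right) + \frac{289}{-119}\right) = - 333 \left(\left(-22 + 70 - 182\right) + 289 \left(- \frac{1}{119}\right)\right) = - 333 \left(-134 - \frac{17}{7}\right) = \left(-333\right) \left(- \frac{955}{7}\right) = \frac{318015}{7}$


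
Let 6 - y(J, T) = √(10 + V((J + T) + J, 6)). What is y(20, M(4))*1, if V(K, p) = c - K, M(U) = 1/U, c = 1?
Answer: 6 - 3*I*√13/2 ≈ 6.0 - 5.4083*I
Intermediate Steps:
V(K, p) = 1 - K
y(J, T) = 6 - √(11 - T - 2*J) (y(J, T) = 6 - √(10 + (1 - ((J + T) + J))) = 6 - √(10 + (1 - (T + 2*J))) = 6 - √(10 + (1 + (-T - 2*J))) = 6 - √(10 + (1 - T - 2*J)) = 6 - √(11 - T - 2*J))
y(20, M(4))*1 = (6 - √(11 - 1/4 - 2*20))*1 = (6 - √(11 - 1*¼ - 40))*1 = (6 - √(11 - ¼ - 40))*1 = (6 - √(-117/4))*1 = (6 - 3*I*√13/2)*1 = 6 - 3*I*√13/2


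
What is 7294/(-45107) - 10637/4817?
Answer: -514938357/217280419 ≈ -2.3699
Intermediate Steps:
7294/(-45107) - 10637/4817 = 7294*(-1/45107) - 10637*1/4817 = -7294/45107 - 10637/4817 = -514938357/217280419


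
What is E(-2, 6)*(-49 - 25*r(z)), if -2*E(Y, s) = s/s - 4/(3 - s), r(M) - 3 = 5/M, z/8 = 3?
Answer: 21707/144 ≈ 150.74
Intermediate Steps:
z = 24 (z = 8*3 = 24)
r(M) = 3 + 5/M
E(Y, s) = -1/2 + 2/(3 - s) (E(Y, s) = -(s/s - 4/(3 - s))/2 = -(1 - 4/(3 - s))/2 = -1/2 + 2/(3 - s))
E(-2, 6)*(-49 - 25*r(z)) = ((-1 - 1*6)/(2*(-3 + 6)))*(-49 - 25*(3 + 5/24)) = ((1/2)*(-1 - 6)/3)*(-49 - 25*(3 + 5*(1/24))) = ((1/2)*(1/3)*(-7))*(-49 - 25*(3 + 5/24)) = -7*(-49 - 25*77/24)/6 = -7*(-49 - 1925/24)/6 = -7/6*(-3101/24) = 21707/144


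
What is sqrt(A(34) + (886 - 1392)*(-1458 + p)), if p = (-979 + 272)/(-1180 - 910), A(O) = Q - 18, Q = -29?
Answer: sqrt(6656206730)/95 ≈ 858.80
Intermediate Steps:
A(O) = -47 (A(O) = -29 - 18 = -47)
p = 707/2090 (p = -707/(-2090) = -707*(-1/2090) = 707/2090 ≈ 0.33828)
sqrt(A(34) + (886 - 1392)*(-1458 + p)) = sqrt(-47 + (886 - 1392)*(-1458 + 707/2090)) = sqrt(-47 - 506*(-3046513/2090)) = sqrt(-47 + 70069799/95) = sqrt(70065334/95) = sqrt(6656206730)/95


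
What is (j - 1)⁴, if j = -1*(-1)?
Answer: 0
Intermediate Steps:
j = 1
(j - 1)⁴ = (1 - 1)⁴ = 0⁴ = 0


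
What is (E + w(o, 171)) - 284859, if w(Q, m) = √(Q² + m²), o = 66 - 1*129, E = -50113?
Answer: -334972 + 9*√410 ≈ -3.3479e+5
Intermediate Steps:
o = -63 (o = 66 - 129 = -63)
(E + w(o, 171)) - 284859 = (-50113 + √((-63)² + 171²)) - 284859 = (-50113 + √(3969 + 29241)) - 284859 = (-50113 + √33210) - 284859 = (-50113 + 9*√410) - 284859 = -334972 + 9*√410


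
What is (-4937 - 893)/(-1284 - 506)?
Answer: 583/179 ≈ 3.2570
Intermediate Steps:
(-4937 - 893)/(-1284 - 506) = -5830/(-1790) = -5830*(-1/1790) = 583/179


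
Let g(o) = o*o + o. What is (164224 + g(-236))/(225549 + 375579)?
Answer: 18307/50094 ≈ 0.36545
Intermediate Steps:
g(o) = o + o² (g(o) = o² + o = o + o²)
(164224 + g(-236))/(225549 + 375579) = (164224 - 236*(1 - 236))/(225549 + 375579) = (164224 - 236*(-235))/601128 = (164224 + 55460)*(1/601128) = 219684*(1/601128) = 18307/50094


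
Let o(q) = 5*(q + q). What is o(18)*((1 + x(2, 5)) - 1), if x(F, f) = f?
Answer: 900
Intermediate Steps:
o(q) = 10*q (o(q) = 5*(2*q) = 10*q)
o(18)*((1 + x(2, 5)) - 1) = (10*18)*((1 + 5) - 1) = 180*(6 - 1) = 180*5 = 900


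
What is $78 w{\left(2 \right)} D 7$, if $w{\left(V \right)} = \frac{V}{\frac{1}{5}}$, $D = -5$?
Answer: $-27300$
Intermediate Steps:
$w{\left(V \right)} = 5 V$ ($w{\left(V \right)} = V \frac{1}{\frac{1}{5}} = V 5 = 5 V$)
$78 w{\left(2 \right)} D 7 = 78 \cdot 5 \cdot 2 \left(-5\right) 7 = 78 \cdot 10 \left(-5\right) 7 = 78 \left(\left(-50\right) 7\right) = 78 \left(-350\right) = -27300$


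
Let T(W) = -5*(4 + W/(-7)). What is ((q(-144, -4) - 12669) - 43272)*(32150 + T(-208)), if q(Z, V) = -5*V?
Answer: -12519034270/7 ≈ -1.7884e+9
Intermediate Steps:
T(W) = -20 + 5*W/7 (T(W) = -5*(4 + W*(-⅐)) = -5*(4 - W/7) = -20 + 5*W/7)
((q(-144, -4) - 12669) - 43272)*(32150 + T(-208)) = ((-5*(-4) - 12669) - 43272)*(32150 + (-20 + (5/7)*(-208))) = ((20 - 12669) - 43272)*(32150 + (-20 - 1040/7)) = (-12649 - 43272)*(32150 - 1180/7) = -55921*223870/7 = -12519034270/7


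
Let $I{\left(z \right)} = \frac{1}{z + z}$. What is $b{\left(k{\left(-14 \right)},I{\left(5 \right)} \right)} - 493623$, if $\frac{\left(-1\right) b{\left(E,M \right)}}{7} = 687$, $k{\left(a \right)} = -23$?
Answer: $-498432$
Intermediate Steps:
$I{\left(z \right)} = \frac{1}{2 z}$
$b{\left(E,M \right)} = -4809$ ($b{\left(E,M \right)} = \left(-7\right) 687 = -4809$)
$b{\left(k{\left(-14 \right)},I{\left(5 \right)} \right)} - 493623 = -4809 - 493623 = -498432$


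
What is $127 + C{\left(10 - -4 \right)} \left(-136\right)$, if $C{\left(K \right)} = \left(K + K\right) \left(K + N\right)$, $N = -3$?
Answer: $-41761$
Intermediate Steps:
$C{\left(K \right)} = 2 K \left(-3 + K\right)$ ($C{\left(K \right)} = \left(K + K\right) \left(K - 3\right) = 2 K \left(-3 + K\right)$)
$127 + C{\left(10 - -4 \right)} \left(-136\right) = 127 + 2 \left(10 - -4\right) \left(-3 + \left(10 - -4\right)\right) \left(-136\right) = 127 + 2 \left(10 + 4\right) \left(-3 + \left(10 + 4\right)\right) \left(-136\right) = 127 + 2 \cdot 14 \left(-3 + 14\right) \left(-136\right) = 127 + 2 \cdot 14 \cdot 11 \left(-136\right) = 127 + 308 \left(-136\right) = 127 - 41888 = -41761$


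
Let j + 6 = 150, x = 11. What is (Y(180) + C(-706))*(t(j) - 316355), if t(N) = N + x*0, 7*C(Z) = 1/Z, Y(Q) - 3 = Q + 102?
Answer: -63624770137/706 ≈ -9.0120e+7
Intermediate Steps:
Y(Q) = 105 + Q (Y(Q) = 3 + (Q + 102) = 3 + (102 + Q) = 105 + Q)
j = 144 (j = -6 + 150 = 144)
C(Z) = 1/(7*Z)
t(N) = N (t(N) = N + 11*0 = N + 0 = N)
(Y(180) + C(-706))*(t(j) - 316355) = ((105 + 180) + (1/7)/(-706))*(144 - 316355) = (285 + (1/7)*(-1/706))*(-316211) = (285 - 1/4942)*(-316211) = (1408469/4942)*(-316211) = -63624770137/706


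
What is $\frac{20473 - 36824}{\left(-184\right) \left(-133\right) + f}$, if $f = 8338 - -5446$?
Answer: $- \frac{16351}{38256} \approx -0.42741$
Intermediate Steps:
$f = 13784$ ($f = 8338 + 5446 = 13784$)
$\frac{20473 - 36824}{\left(-184\right) \left(-133\right) + f} = \frac{20473 - 36824}{\left(-184\right) \left(-133\right) + 13784} = - \frac{16351}{24472 + 13784} = - \frac{16351}{38256}$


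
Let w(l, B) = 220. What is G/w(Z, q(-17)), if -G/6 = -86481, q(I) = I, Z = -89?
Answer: 259443/110 ≈ 2358.6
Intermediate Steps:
G = 518886 (G = -6*(-86481) = 518886)
G/w(Z, q(-17)) = 518886/220 = 518886*(1/220) = 259443/110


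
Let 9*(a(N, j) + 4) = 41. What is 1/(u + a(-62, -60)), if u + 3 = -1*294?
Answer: -9/2668 ≈ -0.0033733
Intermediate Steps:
a(N, j) = 5/9 (a(N, j) = -4 + (⅑)*41 = -4 + 41/9 = 5/9)
u = -297 (u = -3 - 1*294 = -3 - 294 = -297)
1/(u + a(-62, -60)) = 1/(-297 + 5/9) = 1/(-2668/9) = -9/2668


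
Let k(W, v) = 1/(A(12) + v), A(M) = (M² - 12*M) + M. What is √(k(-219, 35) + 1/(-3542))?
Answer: √581826630/166474 ≈ 0.14489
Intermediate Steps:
A(M) = M² - 11*M
k(W, v) = 1/(12 + v) (k(W, v) = 1/(12*(-11 + 12) + v) = 1/(12*1 + v) = 1/(12 + v))
√(k(-219, 35) + 1/(-3542)) = √(1/(12 + 35) + 1/(-3542)) = √(1/47 - 1/3542) = √(3495/166474) = √581826630/166474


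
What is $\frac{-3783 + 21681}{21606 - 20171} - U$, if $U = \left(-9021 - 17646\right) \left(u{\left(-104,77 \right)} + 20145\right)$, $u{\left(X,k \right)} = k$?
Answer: $\frac{773838224088}{1435} \approx 5.3926 \cdot 10^{8}$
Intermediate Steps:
$U = -539260074$ ($U = \left(-9021 - 17646\right) \left(77 + 20145\right) = \left(-26667\right) 20222 = -539260074$)
$\frac{-3783 + 21681}{21606 - 20171} - U = \frac{-3783 + 21681}{21606 - 20171} - -539260074 = \frac{17898}{1435} + 539260074 = \frac{773838224088}{1435}$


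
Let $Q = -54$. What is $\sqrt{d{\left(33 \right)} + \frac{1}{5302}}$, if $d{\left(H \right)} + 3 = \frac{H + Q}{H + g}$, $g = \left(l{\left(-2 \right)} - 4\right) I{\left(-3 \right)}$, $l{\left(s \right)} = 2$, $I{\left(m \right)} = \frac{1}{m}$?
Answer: $\frac{i \sqrt{1039104681362}}{535502} \approx 1.9036 i$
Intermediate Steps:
$g = \frac{2}{3}$ ($g = \frac{2 - 4}{-3} = \left(-2\right) \left(- \frac{1}{3}\right) = \frac{2}{3} \approx 0.66667$)
$d{\left(H \right)} = -3 + \frac{-54 + H}{\frac{2}{3} + H}$ ($d{\left(H \right)} = -3 + \frac{H - 54}{H + \frac{2}{3}} = -3 + \frac{-54 + H}{\frac{2}{3} + H}$)
$\sqrt{d{\left(33 \right)} + \frac{1}{5302}} = \sqrt{\frac{6 \left(-28 - 33\right)}{2 + 3 \cdot 33} + \frac{1}{5302}} = \sqrt{\frac{6 \left(-28 - 33\right)}{2 + 99} + \frac{1}{5302}} = \sqrt{6 \cdot \frac{1}{101} \left(-61\right) + \frac{1}{5302}} = \sqrt{- \frac{366}{101} + \frac{1}{5302}} = \sqrt{- \frac{1940431}{535502}} = \frac{i \sqrt{1039104681362}}{535502}$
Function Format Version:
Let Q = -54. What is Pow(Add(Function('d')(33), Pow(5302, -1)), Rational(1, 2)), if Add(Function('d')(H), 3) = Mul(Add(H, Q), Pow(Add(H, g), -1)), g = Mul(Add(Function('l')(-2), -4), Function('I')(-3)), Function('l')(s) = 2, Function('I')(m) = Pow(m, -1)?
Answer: Mul(Rational(1, 535502), I, Pow(1039104681362, Rational(1, 2))) ≈ Mul(1.9036, I)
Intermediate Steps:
g = Rational(2, 3) (g = Mul(Add(2, -4), Pow(-3, -1)) = Mul(-2, Rational(-1, 3)) = Rational(2, 3) ≈ 0.66667)
Function('d')(H) = Add(-3, Mul(Pow(Add(Rational(2, 3), H), -1), Add(-54, H))) (Function('d')(H) = Add(-3, Mul(Add(H, -54), Pow(Add(H, Rational(2, 3)), -1))) = Add(-3, Mul(Add(-54, H), Pow(Add(Rational(2, 3), H), -1))) = Add(-3, Mul(Pow(Add(Rational(2, 3), H), -1), Add(-54, H))))
Pow(Add(Function('d')(33), Pow(5302, -1)), Rational(1, 2)) = Pow(Add(Mul(6, Pow(Add(2, Mul(3, 33)), -1), Add(-28, Mul(-1, 33))), Pow(5302, -1)), Rational(1, 2)) = Pow(Add(Mul(6, Pow(Add(2, 99), -1), Add(-28, -33)), Rational(1, 5302)), Rational(1, 2)) = Pow(Add(Mul(6, Pow(101, -1), -61), Rational(1, 5302)), Rational(1, 2)) = Pow(Add(Mul(6, Rational(1, 101), -61), Rational(1, 5302)), Rational(1, 2)) = Pow(Add(Rational(-366, 101), Rational(1, 5302)), Rational(1, 2)) = Pow(Rational(-1940431, 535502), Rational(1, 2)) = Mul(Rational(1, 535502), I, Pow(1039104681362, Rational(1, 2)))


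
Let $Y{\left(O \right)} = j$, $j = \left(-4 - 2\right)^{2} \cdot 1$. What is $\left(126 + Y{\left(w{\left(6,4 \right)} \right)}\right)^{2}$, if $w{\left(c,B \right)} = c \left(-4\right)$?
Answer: $26244$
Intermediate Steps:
$w{\left(c,B \right)} = - 4 c$
$j = 36$ ($j = \left(-6\right)^{2} \cdot 1 = 36 \cdot 1 = 36$)
$Y{\left(O \right)} = 36$
$\left(126 + Y{\left(w{\left(6,4 \right)} \right)}\right)^{2} = \left(126 + 36\right)^{2} = 162^{2} = 26244$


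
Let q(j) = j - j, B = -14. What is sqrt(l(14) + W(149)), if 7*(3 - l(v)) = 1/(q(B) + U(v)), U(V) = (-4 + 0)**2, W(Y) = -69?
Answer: I*sqrt(51751)/28 ≈ 8.1246*I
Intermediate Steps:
q(j) = 0
U(V) = 16 (U(V) = (-4)**2 = 16)
l(v) = 335/112 (l(v) = 3 - 1/(7*(0 + 16)) = 3 - 1/7/16 = 3 - 1/7*1/16 = 3 - 1/112 = 335/112)
sqrt(l(14) + W(149)) = sqrt(335/112 - 69) = sqrt(-7393/112) = I*sqrt(51751)/28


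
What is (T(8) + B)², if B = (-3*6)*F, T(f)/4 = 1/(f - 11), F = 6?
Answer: 107584/9 ≈ 11954.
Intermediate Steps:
T(f) = 4/(-11 + f) (T(f) = 4/(f - 11) = 4/(-11 + f))
B = -108 (B = -3*6*6 = -18*6 = -108)
(T(8) + B)² = (4/(-11 + 8) - 108)² = (4/(-3) - 108)² = (4*(-⅓) - 108)² = (-4/3 - 108)² = (-328/3)² = 107584/9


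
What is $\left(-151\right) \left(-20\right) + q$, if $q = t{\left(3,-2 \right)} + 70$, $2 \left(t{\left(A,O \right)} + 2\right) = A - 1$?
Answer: $3089$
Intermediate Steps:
$t{\left(A,O \right)} = - \frac{5}{2} + \frac{A}{2}$ ($t{\left(A,O \right)} = -2 + \frac{A - 1}{2} = -2 + \frac{-1 + A}{2} = -2 + \left(- \frac{1}{2} + \frac{A}{2}\right) = - \frac{5}{2} + \frac{A}{2}$)
$q = 69$ ($q = \left(- \frac{5}{2} + \frac{1}{2} \cdot 3\right) + 70 = \left(- \frac{5}{2} + \frac{3}{2}\right) + 70 = -1 + 70 = 69$)
$\left(-151\right) \left(-20\right) + q = \left(-151\right) \left(-20\right) + 69 = 3020 + 69 = 3089$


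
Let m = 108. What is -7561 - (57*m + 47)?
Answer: -13764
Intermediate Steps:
-7561 - (57*m + 47) = -7561 - (57*108 + 47) = -7561 - (6156 + 47) = -7561 - 1*6203 = -7561 - 6203 = -13764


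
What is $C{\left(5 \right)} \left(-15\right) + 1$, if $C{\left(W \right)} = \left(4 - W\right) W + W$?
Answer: $1$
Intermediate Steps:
$C{\left(W \right)} = W + W \left(4 - W\right)$ ($C{\left(W \right)} = W \left(4 - W\right) + W = W + W \left(4 - W\right)$)
$C{\left(5 \right)} \left(-15\right) + 1 = 5 \left(5 - 5\right) \left(-15\right) + 1 = 5 \cdot 0 \left(-15\right) + 1 = 0 \left(-15\right) + 1 = 0 + 1 = 1$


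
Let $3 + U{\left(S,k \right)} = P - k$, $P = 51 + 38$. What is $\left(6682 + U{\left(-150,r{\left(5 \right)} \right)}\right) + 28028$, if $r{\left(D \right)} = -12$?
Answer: $34808$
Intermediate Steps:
$P = 89$
$U{\left(S,k \right)} = 86 - k$ ($U{\left(S,k \right)} = -3 - \left(-89 + k\right) = 86 - k$)
$\left(6682 + U{\left(-150,r{\left(5 \right)} \right)}\right) + 28028 = \left(6682 + \left(86 - -12\right)\right) + 28028 = \left(6682 + \left(86 + 12\right)\right) + 28028 = \left(6682 + 98\right) + 28028 = 6780 + 28028 = 34808$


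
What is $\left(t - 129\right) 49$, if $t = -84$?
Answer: $-10437$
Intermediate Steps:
$\left(t - 129\right) 49 = \left(-84 - 129\right) 49 = \left(-213\right) 49 = -10437$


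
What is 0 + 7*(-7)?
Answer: -49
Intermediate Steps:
0 + 7*(-7) = 0 - 49 = -49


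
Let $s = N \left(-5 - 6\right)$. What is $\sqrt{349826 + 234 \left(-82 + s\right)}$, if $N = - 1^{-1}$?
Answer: $2 \sqrt{83303} \approx 577.25$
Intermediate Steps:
$N = -1$ ($N = \left(-1\right) 1 = -1$)
$s = 11$ ($s = - (-5 - 6) = \left(-1\right) \left(-11\right) = 11$)
$\sqrt{349826 + 234 \left(-82 + s\right)} = \sqrt{349826 + 234 \left(-82 + 11\right)} = \sqrt{349826 + 234 \left(-71\right)} = \sqrt{349826 - 16614} = \sqrt{333212} = 2 \sqrt{83303}$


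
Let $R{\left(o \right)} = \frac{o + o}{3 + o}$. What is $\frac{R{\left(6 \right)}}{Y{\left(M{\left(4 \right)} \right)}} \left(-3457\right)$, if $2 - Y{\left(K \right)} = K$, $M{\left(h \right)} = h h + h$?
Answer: $\frac{6914}{27} \approx 256.07$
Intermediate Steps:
$R{\left(o \right)} = \frac{2 o}{3 + o}$
$M{\left(h \right)} = h + h^{2}$ ($M{\left(h \right)} = h^{2} + h = h + h^{2}$)
$Y{\left(K \right)} = 2 - K$
$\frac{R{\left(6 \right)}}{Y{\left(M{\left(4 \right)} \right)}} \left(-3457\right) = \frac{2 \cdot 6 \frac{1}{3 + 6}}{2 - 4 \left(1 + 4\right)} \left(-3457\right) = \frac{2 \cdot 6 \cdot \frac{1}{9}}{2 - 4 \cdot 5} \left(-3457\right) = \frac{2 \cdot 6 \cdot \frac{1}{9}}{2 - 20} \left(-3457\right) = \frac{4}{3 \left(2 - 20\right)} \left(-3457\right) = \frac{4}{3 \left(-18\right)} \left(-3457\right) = \frac{4}{3} \left(- \frac{1}{18}\right) \left(-3457\right) = \left(- \frac{2}{27}\right) \left(-3457\right) = \frac{6914}{27}$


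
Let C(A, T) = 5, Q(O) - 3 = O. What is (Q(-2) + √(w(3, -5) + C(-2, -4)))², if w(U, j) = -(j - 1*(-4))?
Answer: (1 + √6)² ≈ 11.899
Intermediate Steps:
Q(O) = 3 + O
w(U, j) = -4 - j (w(U, j) = -(j + 4) = -(4 + j) = -4 - j)
(Q(-2) + √(w(3, -5) + C(-2, -4)))² = ((3 - 2) + √((-4 - 1*(-5)) + 5))² = (1 + √((-4 + 5) + 5))² = (1 + √(1 + 5))² = (1 + √6)²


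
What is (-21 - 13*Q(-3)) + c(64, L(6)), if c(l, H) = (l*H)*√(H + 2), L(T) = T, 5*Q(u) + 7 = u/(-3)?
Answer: -27/5 + 768*√2 ≈ 1080.7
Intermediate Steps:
Q(u) = -7/5 - u/15 (Q(u) = -7/5 + (u/(-3))/5 = -7/5 + (u*(-⅓))/5 = -7/5 + (-u/3)/5 = -7/5 - u/15)
c(l, H) = H*l*√(2 + H) (c(l, H) = (H*l)*√(2 + H) = H*l*√(2 + H))
(-21 - 13*Q(-3)) + c(64, L(6)) = (-21 - 13*(-7/5 - 1/15*(-3))) + 6*64*√(2 + 6) = (-21 - 13*(-7/5 + ⅕)) + 6*64*√8 = (-21 - 13*(-6/5)) + 6*64*(2*√2) = (-21 + 78/5) + 768*√2 = -27/5 + 768*√2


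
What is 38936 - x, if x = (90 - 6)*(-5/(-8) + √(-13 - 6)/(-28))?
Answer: 77767/2 + 3*I*√19 ≈ 38884.0 + 13.077*I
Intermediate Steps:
x = 105/2 - 3*I*√19 (x = 84*(-5*(-⅛) + √(-19)*(-1/28)) = 84*(5/8 + (I*√19)*(-1/28)) = 84*(5/8 - I*√19/28) = 105/2 - 3*I*√19 ≈ 52.5 - 13.077*I)
38936 - x = 38936 - (105/2 - 3*I*√19) = 38936 + (-105/2 + 3*I*√19) = 77767/2 + 3*I*√19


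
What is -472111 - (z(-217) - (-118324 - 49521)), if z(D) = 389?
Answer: -640345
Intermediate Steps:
-472111 - (z(-217) - (-118324 - 49521)) = -472111 - (389 - (-118324 - 49521)) = -472111 - (389 - 1*(-167845)) = -472111 - (389 + 167845) = -472111 - 1*168234 = -472111 - 168234 = -640345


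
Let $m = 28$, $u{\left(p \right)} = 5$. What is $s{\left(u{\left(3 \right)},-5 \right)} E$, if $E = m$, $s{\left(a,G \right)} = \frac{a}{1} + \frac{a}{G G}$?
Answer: $\frac{728}{5} \approx 145.6$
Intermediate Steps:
$s{\left(a,G \right)} = a + \frac{a}{G^{2}}$ ($s{\left(a,G \right)} = a 1 + \frac{a}{G^{2}} = a + \frac{a}{G^{2}}$)
$E = 28$
$s{\left(u{\left(3 \right)},-5 \right)} E = \left(5 + \frac{5}{25}\right) 28 = \left(5 + 5 \cdot \frac{1}{25}\right) 28 = \left(5 + \frac{1}{5}\right) 28 = \frac{26}{5} \cdot 28 = \frac{728}{5}$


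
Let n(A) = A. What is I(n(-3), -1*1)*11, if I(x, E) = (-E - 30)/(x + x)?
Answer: 319/6 ≈ 53.167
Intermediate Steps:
I(x, E) = (-30 - E)/(2*x) (I(x, E) = (-30 - E)/((2*x)) = (-30 - E)*(1/(2*x)) = (-30 - E)/(2*x))
I(n(-3), -1*1)*11 = ((1/2)*(-30 - (-1))/(-3))*11 = ((1/2)*(-1/3)*(-30 - 1*(-1)))*11 = ((1/2)*(-1/3)*(-30 + 1))*11 = ((1/2)*(-1/3)*(-29))*11 = (29/6)*11 = 319/6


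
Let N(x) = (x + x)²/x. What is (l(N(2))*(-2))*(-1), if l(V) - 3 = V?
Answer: 22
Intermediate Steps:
N(x) = 4*x (N(x) = (2*x)²/x = (4*x²)/x = 4*x)
l(V) = 3 + V
(l(N(2))*(-2))*(-1) = ((3 + 4*2)*(-2))*(-1) = ((3 + 8)*(-2))*(-1) = (11*(-2))*(-1) = -22*(-1) = 22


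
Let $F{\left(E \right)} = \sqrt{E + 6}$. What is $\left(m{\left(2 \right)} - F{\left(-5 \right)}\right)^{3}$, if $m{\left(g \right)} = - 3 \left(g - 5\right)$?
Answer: $512$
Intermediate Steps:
$F{\left(E \right)} = \sqrt{6 + E}$
$m{\left(g \right)} = 15 - 3 g$ ($m{\left(g \right)} = - 3 \left(-5 + g\right) = - (-15 + 3 g) = 15 - 3 g$)
$\left(m{\left(2 \right)} - F{\left(-5 \right)}\right)^{3} = \left(\left(15 - 6\right) - \sqrt{6 - 5}\right)^{3} = \left(\left(15 - 6\right) - \sqrt{1}\right)^{3} = \left(9 - 1\right)^{3} = 8^{3} = 512$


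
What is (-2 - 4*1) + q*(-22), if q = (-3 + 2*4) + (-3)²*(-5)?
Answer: 874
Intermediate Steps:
q = -40 (q = (-3 + 8) + 9*(-5) = 5 - 45 = -40)
(-2 - 4*1) + q*(-22) = (-2 - 4*1) - 40*(-22) = (-2 - 4) + 880 = -6 + 880 = 874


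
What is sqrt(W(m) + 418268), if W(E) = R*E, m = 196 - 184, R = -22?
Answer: 2*sqrt(104501) ≈ 646.53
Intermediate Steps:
m = 12
W(E) = -22*E
sqrt(W(m) + 418268) = sqrt(-22*12 + 418268) = sqrt(-264 + 418268) = sqrt(418004) = 2*sqrt(104501)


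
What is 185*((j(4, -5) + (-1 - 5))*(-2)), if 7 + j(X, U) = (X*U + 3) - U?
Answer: 9250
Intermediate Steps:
j(X, U) = -4 - U + U*X (j(X, U) = -7 + ((X*U + 3) - U) = -7 + ((U*X + 3) - U) = -7 + ((3 + U*X) - U) = -7 + (3 - U + U*X) = -4 - U + U*X)
185*((j(4, -5) + (-1 - 5))*(-2)) = 185*(((-4 - 1*(-5) - 5*4) + (-1 - 5))*(-2)) = 185*(((-4 + 5 - 20) - 6)*(-2)) = 185*((-19 - 6)*(-2)) = 185*(-25*(-2)) = 185*50 = 9250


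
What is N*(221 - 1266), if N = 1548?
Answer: -1617660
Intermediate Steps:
N*(221 - 1266) = 1548*(221 - 1266) = 1548*(-1045) = -1617660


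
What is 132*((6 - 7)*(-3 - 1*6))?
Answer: 1188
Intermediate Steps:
132*((6 - 7)*(-3 - 1*6)) = 132*(-(-3 - 6)) = 132*(-1*(-9)) = 132*9 = 1188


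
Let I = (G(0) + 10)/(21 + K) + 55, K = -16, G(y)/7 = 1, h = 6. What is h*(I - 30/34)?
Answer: 29334/85 ≈ 345.11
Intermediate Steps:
G(y) = 7 (G(y) = 7*1 = 7)
I = 292/5 (I = (7 + 10)/(21 - 16) + 55 = 17/5 + 55 = 292/5 ≈ 58.400)
h*(I - 30/34) = 6*(292/5 - 30/34) = 6*(292/5 - 30*1/34) = 6*(292/5 - 15/17) = 6*(4889/85) = 29334/85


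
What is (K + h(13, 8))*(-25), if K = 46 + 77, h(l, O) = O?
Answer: -3275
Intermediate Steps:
K = 123
(K + h(13, 8))*(-25) = (123 + 8)*(-25) = 131*(-25) = -3275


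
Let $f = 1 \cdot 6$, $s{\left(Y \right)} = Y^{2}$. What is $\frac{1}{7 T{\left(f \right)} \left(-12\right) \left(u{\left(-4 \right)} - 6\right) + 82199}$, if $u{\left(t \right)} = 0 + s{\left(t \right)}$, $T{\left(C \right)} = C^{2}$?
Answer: $\frac{1}{51959} \approx 1.9246 \cdot 10^{-5}$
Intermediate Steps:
$f = 6$
$u{\left(t \right)} = t^{2}$ ($u{\left(t \right)} = 0 + t^{2} = t^{2}$)
$\frac{1}{7 T{\left(f \right)} \left(-12\right) \left(u{\left(-4 \right)} - 6\right) + 82199} = \frac{1}{7 \cdot 6^{2} \left(-12\right) \left(\left(-4\right)^{2} - 6\right) + 82199} = \frac{1}{7 \cdot 36 \left(-12\right) \left(16 - 6\right) + 82199} = \frac{1}{7 \left(\left(-432\right) 10\right) + 82199} = \frac{1}{7 \left(-4320\right) + 82199} = \frac{1}{-30240 + 82199} = \frac{1}{51959}$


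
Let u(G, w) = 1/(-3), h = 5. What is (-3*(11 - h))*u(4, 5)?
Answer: 6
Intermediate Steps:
u(G, w) = -⅓
(-3*(11 - h))*u(4, 5) = -3*(11 - 1*5)*(-⅓) = -3*(11 - 5)*(-⅓) = -3*6*(-⅓) = -18*(-⅓) = 6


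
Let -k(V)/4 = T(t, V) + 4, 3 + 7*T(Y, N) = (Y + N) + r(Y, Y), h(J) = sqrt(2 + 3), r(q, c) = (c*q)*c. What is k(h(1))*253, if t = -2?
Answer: -15180/7 - 1012*sqrt(5)/7 ≈ -2491.8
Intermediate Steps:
r(q, c) = q*c**2
h(J) = sqrt(5)
T(Y, N) = -3/7 + N/7 + Y/7 + Y**3/7 (T(Y, N) = -3/7 + ((Y + N) + Y*Y**2)/7 = -3/7 + ((N + Y) + Y**3)/7 = -3/7 + (N + Y + Y**3)/7 = -3/7 + (N/7 + Y/7 + Y**3/7) = -3/7 + N/7 + Y/7 + Y**3/7)
k(V) = -60/7 - 4*V/7 (k(V) = -4*((-3/7 + V/7 + (1/7)*(-2) + (1/7)*(-2)**3) + 4) = -4*((-3/7 + V/7 - 2/7 + (1/7)*(-8)) + 4) = -4*((-3/7 + V/7 - 2/7 - 8/7) + 4) = -4*((-13/7 + V/7) + 4) = -4*(15/7 + V/7) = -60/7 - 4*V/7)
k(h(1))*253 = (-60/7 - 4*sqrt(5)/7)*253 = -15180/7 - 1012*sqrt(5)/7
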